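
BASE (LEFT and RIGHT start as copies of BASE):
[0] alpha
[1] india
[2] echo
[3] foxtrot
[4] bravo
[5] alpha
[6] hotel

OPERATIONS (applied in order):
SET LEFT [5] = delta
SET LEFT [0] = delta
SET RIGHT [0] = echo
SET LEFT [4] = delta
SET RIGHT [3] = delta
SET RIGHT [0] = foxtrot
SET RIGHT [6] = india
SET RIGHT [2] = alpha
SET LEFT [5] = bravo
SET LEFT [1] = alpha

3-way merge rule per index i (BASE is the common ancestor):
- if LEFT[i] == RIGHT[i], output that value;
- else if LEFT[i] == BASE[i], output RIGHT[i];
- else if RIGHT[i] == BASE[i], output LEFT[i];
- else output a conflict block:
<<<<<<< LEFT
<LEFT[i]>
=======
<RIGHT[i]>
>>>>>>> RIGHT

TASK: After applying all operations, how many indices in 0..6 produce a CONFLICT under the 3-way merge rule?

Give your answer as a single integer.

Answer: 1

Derivation:
Final LEFT:  [delta, alpha, echo, foxtrot, delta, bravo, hotel]
Final RIGHT: [foxtrot, india, alpha, delta, bravo, alpha, india]
i=0: BASE=alpha L=delta R=foxtrot all differ -> CONFLICT
i=1: L=alpha, R=india=BASE -> take LEFT -> alpha
i=2: L=echo=BASE, R=alpha -> take RIGHT -> alpha
i=3: L=foxtrot=BASE, R=delta -> take RIGHT -> delta
i=4: L=delta, R=bravo=BASE -> take LEFT -> delta
i=5: L=bravo, R=alpha=BASE -> take LEFT -> bravo
i=6: L=hotel=BASE, R=india -> take RIGHT -> india
Conflict count: 1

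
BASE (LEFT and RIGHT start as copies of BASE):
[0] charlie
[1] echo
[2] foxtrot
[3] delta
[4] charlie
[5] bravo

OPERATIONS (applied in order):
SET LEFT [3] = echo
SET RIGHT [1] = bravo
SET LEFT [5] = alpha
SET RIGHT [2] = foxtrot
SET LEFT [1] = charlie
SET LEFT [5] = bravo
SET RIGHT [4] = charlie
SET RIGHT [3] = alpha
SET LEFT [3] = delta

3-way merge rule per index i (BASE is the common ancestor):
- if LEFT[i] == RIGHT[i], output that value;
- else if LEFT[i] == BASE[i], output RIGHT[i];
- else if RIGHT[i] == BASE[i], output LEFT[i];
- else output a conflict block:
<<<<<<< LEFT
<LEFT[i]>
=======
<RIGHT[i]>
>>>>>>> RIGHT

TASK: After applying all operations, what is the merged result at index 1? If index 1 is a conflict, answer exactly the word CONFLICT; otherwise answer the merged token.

Final LEFT:  [charlie, charlie, foxtrot, delta, charlie, bravo]
Final RIGHT: [charlie, bravo, foxtrot, alpha, charlie, bravo]
i=0: L=charlie R=charlie -> agree -> charlie
i=1: BASE=echo L=charlie R=bravo all differ -> CONFLICT
i=2: L=foxtrot R=foxtrot -> agree -> foxtrot
i=3: L=delta=BASE, R=alpha -> take RIGHT -> alpha
i=4: L=charlie R=charlie -> agree -> charlie
i=5: L=bravo R=bravo -> agree -> bravo
Index 1 -> CONFLICT

Answer: CONFLICT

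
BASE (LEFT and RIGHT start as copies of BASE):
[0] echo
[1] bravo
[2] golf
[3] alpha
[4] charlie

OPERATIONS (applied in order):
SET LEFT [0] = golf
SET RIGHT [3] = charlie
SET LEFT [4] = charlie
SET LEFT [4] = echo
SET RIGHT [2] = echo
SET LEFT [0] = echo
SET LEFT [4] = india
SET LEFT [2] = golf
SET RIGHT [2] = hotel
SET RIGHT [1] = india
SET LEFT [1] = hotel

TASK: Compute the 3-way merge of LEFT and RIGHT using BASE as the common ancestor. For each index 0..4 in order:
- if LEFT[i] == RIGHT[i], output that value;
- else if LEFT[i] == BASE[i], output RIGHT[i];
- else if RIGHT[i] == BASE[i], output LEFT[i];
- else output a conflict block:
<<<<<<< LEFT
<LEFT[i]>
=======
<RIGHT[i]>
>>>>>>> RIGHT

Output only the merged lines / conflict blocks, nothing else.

Answer: echo
<<<<<<< LEFT
hotel
=======
india
>>>>>>> RIGHT
hotel
charlie
india

Derivation:
Final LEFT:  [echo, hotel, golf, alpha, india]
Final RIGHT: [echo, india, hotel, charlie, charlie]
i=0: L=echo R=echo -> agree -> echo
i=1: BASE=bravo L=hotel R=india all differ -> CONFLICT
i=2: L=golf=BASE, R=hotel -> take RIGHT -> hotel
i=3: L=alpha=BASE, R=charlie -> take RIGHT -> charlie
i=4: L=india, R=charlie=BASE -> take LEFT -> india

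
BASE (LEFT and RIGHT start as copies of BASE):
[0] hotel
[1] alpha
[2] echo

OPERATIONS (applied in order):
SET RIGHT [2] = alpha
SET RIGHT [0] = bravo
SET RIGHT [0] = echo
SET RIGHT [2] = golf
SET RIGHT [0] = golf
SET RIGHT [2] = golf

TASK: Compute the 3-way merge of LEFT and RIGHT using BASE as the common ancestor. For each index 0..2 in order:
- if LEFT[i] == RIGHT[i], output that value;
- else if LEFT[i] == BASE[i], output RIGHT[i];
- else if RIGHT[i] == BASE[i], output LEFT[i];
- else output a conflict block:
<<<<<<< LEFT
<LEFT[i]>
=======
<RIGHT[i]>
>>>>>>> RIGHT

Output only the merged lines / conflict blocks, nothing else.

Answer: golf
alpha
golf

Derivation:
Final LEFT:  [hotel, alpha, echo]
Final RIGHT: [golf, alpha, golf]
i=0: L=hotel=BASE, R=golf -> take RIGHT -> golf
i=1: L=alpha R=alpha -> agree -> alpha
i=2: L=echo=BASE, R=golf -> take RIGHT -> golf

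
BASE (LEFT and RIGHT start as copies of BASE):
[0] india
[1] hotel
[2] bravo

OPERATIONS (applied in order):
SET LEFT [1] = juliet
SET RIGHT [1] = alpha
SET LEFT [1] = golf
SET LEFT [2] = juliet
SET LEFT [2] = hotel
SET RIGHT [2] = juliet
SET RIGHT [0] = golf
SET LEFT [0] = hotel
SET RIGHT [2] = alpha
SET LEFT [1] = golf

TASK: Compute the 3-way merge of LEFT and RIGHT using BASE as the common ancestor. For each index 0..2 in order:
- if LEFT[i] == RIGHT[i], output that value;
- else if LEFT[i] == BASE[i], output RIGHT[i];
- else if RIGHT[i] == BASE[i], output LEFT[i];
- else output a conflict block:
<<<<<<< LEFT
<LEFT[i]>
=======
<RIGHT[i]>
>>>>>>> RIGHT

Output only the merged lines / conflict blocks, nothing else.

Final LEFT:  [hotel, golf, hotel]
Final RIGHT: [golf, alpha, alpha]
i=0: BASE=india L=hotel R=golf all differ -> CONFLICT
i=1: BASE=hotel L=golf R=alpha all differ -> CONFLICT
i=2: BASE=bravo L=hotel R=alpha all differ -> CONFLICT

Answer: <<<<<<< LEFT
hotel
=======
golf
>>>>>>> RIGHT
<<<<<<< LEFT
golf
=======
alpha
>>>>>>> RIGHT
<<<<<<< LEFT
hotel
=======
alpha
>>>>>>> RIGHT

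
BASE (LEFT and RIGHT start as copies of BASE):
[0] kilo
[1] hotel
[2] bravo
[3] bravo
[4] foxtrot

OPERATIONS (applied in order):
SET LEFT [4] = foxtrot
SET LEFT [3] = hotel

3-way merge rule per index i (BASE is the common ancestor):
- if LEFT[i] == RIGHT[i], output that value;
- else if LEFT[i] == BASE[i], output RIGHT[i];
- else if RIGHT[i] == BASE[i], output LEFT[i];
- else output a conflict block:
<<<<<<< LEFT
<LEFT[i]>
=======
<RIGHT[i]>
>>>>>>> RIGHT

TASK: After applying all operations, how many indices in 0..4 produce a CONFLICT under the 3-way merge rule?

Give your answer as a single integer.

Answer: 0

Derivation:
Final LEFT:  [kilo, hotel, bravo, hotel, foxtrot]
Final RIGHT: [kilo, hotel, bravo, bravo, foxtrot]
i=0: L=kilo R=kilo -> agree -> kilo
i=1: L=hotel R=hotel -> agree -> hotel
i=2: L=bravo R=bravo -> agree -> bravo
i=3: L=hotel, R=bravo=BASE -> take LEFT -> hotel
i=4: L=foxtrot R=foxtrot -> agree -> foxtrot
Conflict count: 0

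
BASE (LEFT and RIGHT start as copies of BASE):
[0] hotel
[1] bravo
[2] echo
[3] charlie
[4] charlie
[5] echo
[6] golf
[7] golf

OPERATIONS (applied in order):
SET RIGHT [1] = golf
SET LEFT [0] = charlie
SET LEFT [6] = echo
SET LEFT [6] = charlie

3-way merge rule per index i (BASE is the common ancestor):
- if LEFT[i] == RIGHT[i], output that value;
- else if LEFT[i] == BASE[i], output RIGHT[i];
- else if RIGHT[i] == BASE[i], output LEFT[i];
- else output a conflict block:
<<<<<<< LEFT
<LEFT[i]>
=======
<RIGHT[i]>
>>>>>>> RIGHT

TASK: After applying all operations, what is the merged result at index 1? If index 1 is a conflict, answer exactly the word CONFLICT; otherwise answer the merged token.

Answer: golf

Derivation:
Final LEFT:  [charlie, bravo, echo, charlie, charlie, echo, charlie, golf]
Final RIGHT: [hotel, golf, echo, charlie, charlie, echo, golf, golf]
i=0: L=charlie, R=hotel=BASE -> take LEFT -> charlie
i=1: L=bravo=BASE, R=golf -> take RIGHT -> golf
i=2: L=echo R=echo -> agree -> echo
i=3: L=charlie R=charlie -> agree -> charlie
i=4: L=charlie R=charlie -> agree -> charlie
i=5: L=echo R=echo -> agree -> echo
i=6: L=charlie, R=golf=BASE -> take LEFT -> charlie
i=7: L=golf R=golf -> agree -> golf
Index 1 -> golf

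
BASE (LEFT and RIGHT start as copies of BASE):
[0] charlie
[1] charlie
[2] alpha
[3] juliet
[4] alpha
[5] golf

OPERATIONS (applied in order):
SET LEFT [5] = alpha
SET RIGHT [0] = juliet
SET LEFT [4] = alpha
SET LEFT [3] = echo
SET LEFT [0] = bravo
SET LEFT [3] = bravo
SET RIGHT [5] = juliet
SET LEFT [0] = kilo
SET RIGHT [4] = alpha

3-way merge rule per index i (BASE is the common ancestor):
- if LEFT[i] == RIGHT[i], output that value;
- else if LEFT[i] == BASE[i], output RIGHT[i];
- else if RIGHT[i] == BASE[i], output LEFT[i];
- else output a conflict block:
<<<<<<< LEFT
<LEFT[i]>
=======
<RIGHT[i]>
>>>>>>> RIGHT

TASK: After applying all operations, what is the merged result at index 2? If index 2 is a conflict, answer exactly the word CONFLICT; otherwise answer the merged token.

Final LEFT:  [kilo, charlie, alpha, bravo, alpha, alpha]
Final RIGHT: [juliet, charlie, alpha, juliet, alpha, juliet]
i=0: BASE=charlie L=kilo R=juliet all differ -> CONFLICT
i=1: L=charlie R=charlie -> agree -> charlie
i=2: L=alpha R=alpha -> agree -> alpha
i=3: L=bravo, R=juliet=BASE -> take LEFT -> bravo
i=4: L=alpha R=alpha -> agree -> alpha
i=5: BASE=golf L=alpha R=juliet all differ -> CONFLICT
Index 2 -> alpha

Answer: alpha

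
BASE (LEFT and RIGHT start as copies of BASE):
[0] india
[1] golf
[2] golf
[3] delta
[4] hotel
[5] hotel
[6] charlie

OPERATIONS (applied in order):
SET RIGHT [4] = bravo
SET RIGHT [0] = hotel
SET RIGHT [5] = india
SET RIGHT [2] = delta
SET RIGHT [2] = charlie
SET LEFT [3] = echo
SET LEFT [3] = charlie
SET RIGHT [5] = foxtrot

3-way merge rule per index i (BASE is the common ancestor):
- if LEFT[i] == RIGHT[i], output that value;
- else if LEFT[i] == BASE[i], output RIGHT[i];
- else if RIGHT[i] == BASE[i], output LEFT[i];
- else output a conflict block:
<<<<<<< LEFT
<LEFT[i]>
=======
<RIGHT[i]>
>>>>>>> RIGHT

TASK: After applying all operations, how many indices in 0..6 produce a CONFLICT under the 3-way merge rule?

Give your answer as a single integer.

Answer: 0

Derivation:
Final LEFT:  [india, golf, golf, charlie, hotel, hotel, charlie]
Final RIGHT: [hotel, golf, charlie, delta, bravo, foxtrot, charlie]
i=0: L=india=BASE, R=hotel -> take RIGHT -> hotel
i=1: L=golf R=golf -> agree -> golf
i=2: L=golf=BASE, R=charlie -> take RIGHT -> charlie
i=3: L=charlie, R=delta=BASE -> take LEFT -> charlie
i=4: L=hotel=BASE, R=bravo -> take RIGHT -> bravo
i=5: L=hotel=BASE, R=foxtrot -> take RIGHT -> foxtrot
i=6: L=charlie R=charlie -> agree -> charlie
Conflict count: 0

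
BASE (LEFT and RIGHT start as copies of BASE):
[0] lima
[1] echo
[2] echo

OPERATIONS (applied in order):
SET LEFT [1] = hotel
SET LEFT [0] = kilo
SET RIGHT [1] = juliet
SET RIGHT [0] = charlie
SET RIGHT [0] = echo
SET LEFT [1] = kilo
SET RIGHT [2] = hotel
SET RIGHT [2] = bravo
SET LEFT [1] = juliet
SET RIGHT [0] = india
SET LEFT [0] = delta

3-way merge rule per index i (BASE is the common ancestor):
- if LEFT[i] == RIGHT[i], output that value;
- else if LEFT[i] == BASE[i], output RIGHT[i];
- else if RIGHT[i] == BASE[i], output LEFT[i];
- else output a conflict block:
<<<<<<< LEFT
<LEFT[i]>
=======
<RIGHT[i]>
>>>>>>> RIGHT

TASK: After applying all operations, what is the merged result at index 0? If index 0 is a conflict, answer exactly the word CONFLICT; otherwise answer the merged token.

Answer: CONFLICT

Derivation:
Final LEFT:  [delta, juliet, echo]
Final RIGHT: [india, juliet, bravo]
i=0: BASE=lima L=delta R=india all differ -> CONFLICT
i=1: L=juliet R=juliet -> agree -> juliet
i=2: L=echo=BASE, R=bravo -> take RIGHT -> bravo
Index 0 -> CONFLICT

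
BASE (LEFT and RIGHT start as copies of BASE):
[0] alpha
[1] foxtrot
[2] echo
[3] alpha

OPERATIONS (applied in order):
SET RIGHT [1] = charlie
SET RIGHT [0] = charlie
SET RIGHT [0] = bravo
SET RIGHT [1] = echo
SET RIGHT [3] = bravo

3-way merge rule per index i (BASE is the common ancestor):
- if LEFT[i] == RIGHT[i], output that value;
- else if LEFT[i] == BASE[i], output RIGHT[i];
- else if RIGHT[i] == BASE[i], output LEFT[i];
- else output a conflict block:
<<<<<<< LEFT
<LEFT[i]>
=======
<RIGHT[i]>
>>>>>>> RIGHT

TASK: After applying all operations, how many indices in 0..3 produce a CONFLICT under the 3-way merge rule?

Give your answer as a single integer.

Final LEFT:  [alpha, foxtrot, echo, alpha]
Final RIGHT: [bravo, echo, echo, bravo]
i=0: L=alpha=BASE, R=bravo -> take RIGHT -> bravo
i=1: L=foxtrot=BASE, R=echo -> take RIGHT -> echo
i=2: L=echo R=echo -> agree -> echo
i=3: L=alpha=BASE, R=bravo -> take RIGHT -> bravo
Conflict count: 0

Answer: 0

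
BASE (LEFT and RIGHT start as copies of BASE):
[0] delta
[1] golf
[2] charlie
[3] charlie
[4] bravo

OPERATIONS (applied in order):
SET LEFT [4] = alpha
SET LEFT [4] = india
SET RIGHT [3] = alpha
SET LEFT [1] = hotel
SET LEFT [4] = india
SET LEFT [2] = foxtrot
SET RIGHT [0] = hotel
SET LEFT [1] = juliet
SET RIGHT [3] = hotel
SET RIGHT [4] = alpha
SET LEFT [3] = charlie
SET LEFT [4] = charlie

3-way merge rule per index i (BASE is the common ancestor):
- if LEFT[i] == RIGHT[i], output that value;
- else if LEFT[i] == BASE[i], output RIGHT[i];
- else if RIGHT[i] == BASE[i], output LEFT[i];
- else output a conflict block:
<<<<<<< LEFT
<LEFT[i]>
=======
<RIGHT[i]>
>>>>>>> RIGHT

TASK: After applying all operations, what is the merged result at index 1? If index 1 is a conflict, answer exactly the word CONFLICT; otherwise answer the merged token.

Final LEFT:  [delta, juliet, foxtrot, charlie, charlie]
Final RIGHT: [hotel, golf, charlie, hotel, alpha]
i=0: L=delta=BASE, R=hotel -> take RIGHT -> hotel
i=1: L=juliet, R=golf=BASE -> take LEFT -> juliet
i=2: L=foxtrot, R=charlie=BASE -> take LEFT -> foxtrot
i=3: L=charlie=BASE, R=hotel -> take RIGHT -> hotel
i=4: BASE=bravo L=charlie R=alpha all differ -> CONFLICT
Index 1 -> juliet

Answer: juliet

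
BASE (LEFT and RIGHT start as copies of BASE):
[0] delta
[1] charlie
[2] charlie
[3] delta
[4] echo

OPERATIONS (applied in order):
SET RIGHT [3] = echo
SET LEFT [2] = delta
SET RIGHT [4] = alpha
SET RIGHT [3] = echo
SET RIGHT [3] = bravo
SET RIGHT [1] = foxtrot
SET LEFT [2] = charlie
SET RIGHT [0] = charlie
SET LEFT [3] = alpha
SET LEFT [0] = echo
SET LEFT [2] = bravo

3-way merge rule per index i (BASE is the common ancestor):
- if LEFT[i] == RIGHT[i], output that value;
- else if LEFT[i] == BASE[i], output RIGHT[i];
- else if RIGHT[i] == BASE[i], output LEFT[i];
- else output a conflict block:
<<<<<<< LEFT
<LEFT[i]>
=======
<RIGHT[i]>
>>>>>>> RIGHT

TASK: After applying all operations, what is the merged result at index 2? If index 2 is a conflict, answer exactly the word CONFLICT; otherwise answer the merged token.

Answer: bravo

Derivation:
Final LEFT:  [echo, charlie, bravo, alpha, echo]
Final RIGHT: [charlie, foxtrot, charlie, bravo, alpha]
i=0: BASE=delta L=echo R=charlie all differ -> CONFLICT
i=1: L=charlie=BASE, R=foxtrot -> take RIGHT -> foxtrot
i=2: L=bravo, R=charlie=BASE -> take LEFT -> bravo
i=3: BASE=delta L=alpha R=bravo all differ -> CONFLICT
i=4: L=echo=BASE, R=alpha -> take RIGHT -> alpha
Index 2 -> bravo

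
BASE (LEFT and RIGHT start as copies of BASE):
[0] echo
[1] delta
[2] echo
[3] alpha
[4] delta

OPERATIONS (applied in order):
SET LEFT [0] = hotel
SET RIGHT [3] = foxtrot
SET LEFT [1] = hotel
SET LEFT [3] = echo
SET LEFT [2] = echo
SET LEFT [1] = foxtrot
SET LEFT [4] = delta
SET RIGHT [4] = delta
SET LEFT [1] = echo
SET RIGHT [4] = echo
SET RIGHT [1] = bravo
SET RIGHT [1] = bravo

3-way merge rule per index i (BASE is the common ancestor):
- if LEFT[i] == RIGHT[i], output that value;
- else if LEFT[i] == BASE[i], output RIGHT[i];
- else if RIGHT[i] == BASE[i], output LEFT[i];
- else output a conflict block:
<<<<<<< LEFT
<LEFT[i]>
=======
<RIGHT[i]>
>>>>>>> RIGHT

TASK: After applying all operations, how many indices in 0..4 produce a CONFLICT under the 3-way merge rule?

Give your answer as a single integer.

Final LEFT:  [hotel, echo, echo, echo, delta]
Final RIGHT: [echo, bravo, echo, foxtrot, echo]
i=0: L=hotel, R=echo=BASE -> take LEFT -> hotel
i=1: BASE=delta L=echo R=bravo all differ -> CONFLICT
i=2: L=echo R=echo -> agree -> echo
i=3: BASE=alpha L=echo R=foxtrot all differ -> CONFLICT
i=4: L=delta=BASE, R=echo -> take RIGHT -> echo
Conflict count: 2

Answer: 2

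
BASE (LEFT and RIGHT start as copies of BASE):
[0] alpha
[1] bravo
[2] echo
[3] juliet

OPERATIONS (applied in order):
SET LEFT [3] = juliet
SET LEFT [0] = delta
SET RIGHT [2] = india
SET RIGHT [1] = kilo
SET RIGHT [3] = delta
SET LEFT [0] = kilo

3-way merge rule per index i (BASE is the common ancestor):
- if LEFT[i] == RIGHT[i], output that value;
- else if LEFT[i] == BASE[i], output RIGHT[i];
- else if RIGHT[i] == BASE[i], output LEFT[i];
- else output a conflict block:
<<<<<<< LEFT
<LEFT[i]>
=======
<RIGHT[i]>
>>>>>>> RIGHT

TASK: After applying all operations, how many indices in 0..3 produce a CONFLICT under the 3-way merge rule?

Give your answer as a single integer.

Answer: 0

Derivation:
Final LEFT:  [kilo, bravo, echo, juliet]
Final RIGHT: [alpha, kilo, india, delta]
i=0: L=kilo, R=alpha=BASE -> take LEFT -> kilo
i=1: L=bravo=BASE, R=kilo -> take RIGHT -> kilo
i=2: L=echo=BASE, R=india -> take RIGHT -> india
i=3: L=juliet=BASE, R=delta -> take RIGHT -> delta
Conflict count: 0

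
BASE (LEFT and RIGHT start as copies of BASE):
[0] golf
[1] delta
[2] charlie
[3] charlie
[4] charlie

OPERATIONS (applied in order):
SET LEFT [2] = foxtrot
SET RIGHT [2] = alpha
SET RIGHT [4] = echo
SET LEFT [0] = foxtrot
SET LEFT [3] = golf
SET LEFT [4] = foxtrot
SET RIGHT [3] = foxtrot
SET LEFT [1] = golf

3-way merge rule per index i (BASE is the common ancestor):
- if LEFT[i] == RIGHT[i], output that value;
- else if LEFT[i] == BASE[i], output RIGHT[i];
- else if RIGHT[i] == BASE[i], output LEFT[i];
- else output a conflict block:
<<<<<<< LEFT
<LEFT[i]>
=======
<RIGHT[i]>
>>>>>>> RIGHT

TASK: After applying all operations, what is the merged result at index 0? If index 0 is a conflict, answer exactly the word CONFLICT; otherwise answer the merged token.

Final LEFT:  [foxtrot, golf, foxtrot, golf, foxtrot]
Final RIGHT: [golf, delta, alpha, foxtrot, echo]
i=0: L=foxtrot, R=golf=BASE -> take LEFT -> foxtrot
i=1: L=golf, R=delta=BASE -> take LEFT -> golf
i=2: BASE=charlie L=foxtrot R=alpha all differ -> CONFLICT
i=3: BASE=charlie L=golf R=foxtrot all differ -> CONFLICT
i=4: BASE=charlie L=foxtrot R=echo all differ -> CONFLICT
Index 0 -> foxtrot

Answer: foxtrot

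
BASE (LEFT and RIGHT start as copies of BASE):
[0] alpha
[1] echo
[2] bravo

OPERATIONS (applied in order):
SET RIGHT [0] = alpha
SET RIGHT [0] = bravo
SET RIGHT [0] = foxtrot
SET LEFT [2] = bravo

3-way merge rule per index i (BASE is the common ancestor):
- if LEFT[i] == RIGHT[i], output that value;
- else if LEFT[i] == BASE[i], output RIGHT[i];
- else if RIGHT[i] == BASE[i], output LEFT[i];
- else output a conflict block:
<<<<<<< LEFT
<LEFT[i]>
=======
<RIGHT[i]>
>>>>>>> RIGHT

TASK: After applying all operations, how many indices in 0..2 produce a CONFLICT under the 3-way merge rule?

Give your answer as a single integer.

Final LEFT:  [alpha, echo, bravo]
Final RIGHT: [foxtrot, echo, bravo]
i=0: L=alpha=BASE, R=foxtrot -> take RIGHT -> foxtrot
i=1: L=echo R=echo -> agree -> echo
i=2: L=bravo R=bravo -> agree -> bravo
Conflict count: 0

Answer: 0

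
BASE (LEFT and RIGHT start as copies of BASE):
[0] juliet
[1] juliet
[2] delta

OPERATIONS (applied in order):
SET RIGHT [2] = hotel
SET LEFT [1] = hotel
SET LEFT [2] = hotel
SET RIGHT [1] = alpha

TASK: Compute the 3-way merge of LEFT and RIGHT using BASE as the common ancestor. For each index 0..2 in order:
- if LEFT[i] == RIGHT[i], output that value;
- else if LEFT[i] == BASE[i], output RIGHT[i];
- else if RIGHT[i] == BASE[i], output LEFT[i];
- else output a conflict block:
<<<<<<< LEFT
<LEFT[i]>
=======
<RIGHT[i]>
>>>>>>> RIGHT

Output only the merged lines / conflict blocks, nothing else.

Answer: juliet
<<<<<<< LEFT
hotel
=======
alpha
>>>>>>> RIGHT
hotel

Derivation:
Final LEFT:  [juliet, hotel, hotel]
Final RIGHT: [juliet, alpha, hotel]
i=0: L=juliet R=juliet -> agree -> juliet
i=1: BASE=juliet L=hotel R=alpha all differ -> CONFLICT
i=2: L=hotel R=hotel -> agree -> hotel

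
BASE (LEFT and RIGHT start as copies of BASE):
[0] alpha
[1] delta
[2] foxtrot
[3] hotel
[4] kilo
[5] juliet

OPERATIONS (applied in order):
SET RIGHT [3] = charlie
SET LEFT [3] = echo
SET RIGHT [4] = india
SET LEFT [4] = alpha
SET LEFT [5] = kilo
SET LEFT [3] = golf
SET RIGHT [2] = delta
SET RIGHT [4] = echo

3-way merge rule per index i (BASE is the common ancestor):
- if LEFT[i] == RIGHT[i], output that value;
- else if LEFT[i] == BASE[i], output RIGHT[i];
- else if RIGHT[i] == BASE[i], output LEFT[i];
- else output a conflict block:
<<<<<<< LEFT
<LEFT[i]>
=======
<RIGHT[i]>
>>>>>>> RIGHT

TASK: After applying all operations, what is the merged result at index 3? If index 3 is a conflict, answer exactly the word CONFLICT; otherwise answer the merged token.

Final LEFT:  [alpha, delta, foxtrot, golf, alpha, kilo]
Final RIGHT: [alpha, delta, delta, charlie, echo, juliet]
i=0: L=alpha R=alpha -> agree -> alpha
i=1: L=delta R=delta -> agree -> delta
i=2: L=foxtrot=BASE, R=delta -> take RIGHT -> delta
i=3: BASE=hotel L=golf R=charlie all differ -> CONFLICT
i=4: BASE=kilo L=alpha R=echo all differ -> CONFLICT
i=5: L=kilo, R=juliet=BASE -> take LEFT -> kilo
Index 3 -> CONFLICT

Answer: CONFLICT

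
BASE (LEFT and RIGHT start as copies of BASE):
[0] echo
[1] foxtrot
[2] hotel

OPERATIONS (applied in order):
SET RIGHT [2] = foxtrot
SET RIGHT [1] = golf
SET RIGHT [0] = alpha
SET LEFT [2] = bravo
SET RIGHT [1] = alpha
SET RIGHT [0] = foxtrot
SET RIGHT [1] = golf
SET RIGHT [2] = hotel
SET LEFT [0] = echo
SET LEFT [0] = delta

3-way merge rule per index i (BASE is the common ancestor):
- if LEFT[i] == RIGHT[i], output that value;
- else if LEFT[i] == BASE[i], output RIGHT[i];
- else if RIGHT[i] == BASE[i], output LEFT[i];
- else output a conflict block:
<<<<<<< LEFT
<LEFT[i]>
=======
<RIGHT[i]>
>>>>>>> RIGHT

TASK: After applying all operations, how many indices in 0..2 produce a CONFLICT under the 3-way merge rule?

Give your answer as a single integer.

Final LEFT:  [delta, foxtrot, bravo]
Final RIGHT: [foxtrot, golf, hotel]
i=0: BASE=echo L=delta R=foxtrot all differ -> CONFLICT
i=1: L=foxtrot=BASE, R=golf -> take RIGHT -> golf
i=2: L=bravo, R=hotel=BASE -> take LEFT -> bravo
Conflict count: 1

Answer: 1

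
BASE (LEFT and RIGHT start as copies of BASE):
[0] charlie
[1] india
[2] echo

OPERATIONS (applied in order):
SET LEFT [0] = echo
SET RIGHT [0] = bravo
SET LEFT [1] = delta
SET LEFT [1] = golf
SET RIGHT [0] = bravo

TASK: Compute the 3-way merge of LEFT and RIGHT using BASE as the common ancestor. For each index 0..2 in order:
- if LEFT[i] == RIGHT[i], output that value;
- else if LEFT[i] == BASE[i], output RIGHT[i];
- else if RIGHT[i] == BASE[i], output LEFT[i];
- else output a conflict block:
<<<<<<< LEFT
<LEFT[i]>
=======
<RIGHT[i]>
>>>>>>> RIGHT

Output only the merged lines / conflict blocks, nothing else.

Answer: <<<<<<< LEFT
echo
=======
bravo
>>>>>>> RIGHT
golf
echo

Derivation:
Final LEFT:  [echo, golf, echo]
Final RIGHT: [bravo, india, echo]
i=0: BASE=charlie L=echo R=bravo all differ -> CONFLICT
i=1: L=golf, R=india=BASE -> take LEFT -> golf
i=2: L=echo R=echo -> agree -> echo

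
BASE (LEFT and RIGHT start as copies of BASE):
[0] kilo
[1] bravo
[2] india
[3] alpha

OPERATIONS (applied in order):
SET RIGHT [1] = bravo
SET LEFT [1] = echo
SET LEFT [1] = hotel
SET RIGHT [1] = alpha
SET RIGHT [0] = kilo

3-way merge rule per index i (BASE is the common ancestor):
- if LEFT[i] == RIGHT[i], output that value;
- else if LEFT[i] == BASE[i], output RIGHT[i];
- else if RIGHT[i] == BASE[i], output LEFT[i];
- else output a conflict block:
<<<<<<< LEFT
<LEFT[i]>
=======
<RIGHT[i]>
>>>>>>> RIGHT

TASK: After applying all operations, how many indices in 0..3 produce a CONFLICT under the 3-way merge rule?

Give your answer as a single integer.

Final LEFT:  [kilo, hotel, india, alpha]
Final RIGHT: [kilo, alpha, india, alpha]
i=0: L=kilo R=kilo -> agree -> kilo
i=1: BASE=bravo L=hotel R=alpha all differ -> CONFLICT
i=2: L=india R=india -> agree -> india
i=3: L=alpha R=alpha -> agree -> alpha
Conflict count: 1

Answer: 1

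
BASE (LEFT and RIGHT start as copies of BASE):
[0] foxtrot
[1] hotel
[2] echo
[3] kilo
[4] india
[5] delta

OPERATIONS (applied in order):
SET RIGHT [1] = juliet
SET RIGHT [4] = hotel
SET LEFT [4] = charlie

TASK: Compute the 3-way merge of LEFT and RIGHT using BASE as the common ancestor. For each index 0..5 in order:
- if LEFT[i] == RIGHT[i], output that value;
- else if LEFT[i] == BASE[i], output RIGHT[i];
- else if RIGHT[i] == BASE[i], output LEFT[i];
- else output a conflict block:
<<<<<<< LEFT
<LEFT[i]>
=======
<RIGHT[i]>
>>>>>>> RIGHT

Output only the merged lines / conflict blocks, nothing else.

Answer: foxtrot
juliet
echo
kilo
<<<<<<< LEFT
charlie
=======
hotel
>>>>>>> RIGHT
delta

Derivation:
Final LEFT:  [foxtrot, hotel, echo, kilo, charlie, delta]
Final RIGHT: [foxtrot, juliet, echo, kilo, hotel, delta]
i=0: L=foxtrot R=foxtrot -> agree -> foxtrot
i=1: L=hotel=BASE, R=juliet -> take RIGHT -> juliet
i=2: L=echo R=echo -> agree -> echo
i=3: L=kilo R=kilo -> agree -> kilo
i=4: BASE=india L=charlie R=hotel all differ -> CONFLICT
i=5: L=delta R=delta -> agree -> delta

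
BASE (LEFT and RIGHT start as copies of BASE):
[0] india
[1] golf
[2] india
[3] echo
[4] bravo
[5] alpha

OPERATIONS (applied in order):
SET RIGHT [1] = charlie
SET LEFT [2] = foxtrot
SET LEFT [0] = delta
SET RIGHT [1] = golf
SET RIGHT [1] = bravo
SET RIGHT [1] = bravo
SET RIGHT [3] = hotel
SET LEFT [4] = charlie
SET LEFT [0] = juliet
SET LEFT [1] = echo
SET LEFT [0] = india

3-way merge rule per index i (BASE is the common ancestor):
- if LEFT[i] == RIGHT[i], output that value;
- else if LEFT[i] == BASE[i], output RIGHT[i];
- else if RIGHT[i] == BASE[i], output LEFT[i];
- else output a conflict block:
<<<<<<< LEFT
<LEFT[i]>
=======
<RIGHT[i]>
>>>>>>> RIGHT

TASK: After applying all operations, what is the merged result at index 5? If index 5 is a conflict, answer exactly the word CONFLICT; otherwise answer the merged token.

Answer: alpha

Derivation:
Final LEFT:  [india, echo, foxtrot, echo, charlie, alpha]
Final RIGHT: [india, bravo, india, hotel, bravo, alpha]
i=0: L=india R=india -> agree -> india
i=1: BASE=golf L=echo R=bravo all differ -> CONFLICT
i=2: L=foxtrot, R=india=BASE -> take LEFT -> foxtrot
i=3: L=echo=BASE, R=hotel -> take RIGHT -> hotel
i=4: L=charlie, R=bravo=BASE -> take LEFT -> charlie
i=5: L=alpha R=alpha -> agree -> alpha
Index 5 -> alpha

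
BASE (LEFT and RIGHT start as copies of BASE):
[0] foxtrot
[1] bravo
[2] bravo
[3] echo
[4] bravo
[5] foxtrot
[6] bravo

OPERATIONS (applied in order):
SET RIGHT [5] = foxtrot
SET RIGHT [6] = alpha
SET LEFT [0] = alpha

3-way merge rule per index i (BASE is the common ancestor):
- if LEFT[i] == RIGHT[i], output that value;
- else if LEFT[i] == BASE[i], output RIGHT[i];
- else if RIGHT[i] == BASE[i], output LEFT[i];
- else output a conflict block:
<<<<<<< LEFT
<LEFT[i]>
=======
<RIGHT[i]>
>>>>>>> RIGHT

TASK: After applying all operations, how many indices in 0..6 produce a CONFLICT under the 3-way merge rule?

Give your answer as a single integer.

Answer: 0

Derivation:
Final LEFT:  [alpha, bravo, bravo, echo, bravo, foxtrot, bravo]
Final RIGHT: [foxtrot, bravo, bravo, echo, bravo, foxtrot, alpha]
i=0: L=alpha, R=foxtrot=BASE -> take LEFT -> alpha
i=1: L=bravo R=bravo -> agree -> bravo
i=2: L=bravo R=bravo -> agree -> bravo
i=3: L=echo R=echo -> agree -> echo
i=4: L=bravo R=bravo -> agree -> bravo
i=5: L=foxtrot R=foxtrot -> agree -> foxtrot
i=6: L=bravo=BASE, R=alpha -> take RIGHT -> alpha
Conflict count: 0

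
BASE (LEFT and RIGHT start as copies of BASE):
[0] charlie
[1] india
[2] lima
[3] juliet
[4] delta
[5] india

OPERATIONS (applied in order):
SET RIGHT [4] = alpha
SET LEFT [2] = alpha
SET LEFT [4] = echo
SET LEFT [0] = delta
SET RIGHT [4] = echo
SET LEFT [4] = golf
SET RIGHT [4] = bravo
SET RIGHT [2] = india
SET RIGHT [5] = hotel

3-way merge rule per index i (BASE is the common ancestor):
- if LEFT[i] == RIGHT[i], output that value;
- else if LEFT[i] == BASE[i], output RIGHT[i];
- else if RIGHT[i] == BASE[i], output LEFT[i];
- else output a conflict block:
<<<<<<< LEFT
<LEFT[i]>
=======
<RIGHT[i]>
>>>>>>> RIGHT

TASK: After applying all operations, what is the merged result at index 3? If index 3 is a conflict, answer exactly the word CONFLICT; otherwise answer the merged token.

Answer: juliet

Derivation:
Final LEFT:  [delta, india, alpha, juliet, golf, india]
Final RIGHT: [charlie, india, india, juliet, bravo, hotel]
i=0: L=delta, R=charlie=BASE -> take LEFT -> delta
i=1: L=india R=india -> agree -> india
i=2: BASE=lima L=alpha R=india all differ -> CONFLICT
i=3: L=juliet R=juliet -> agree -> juliet
i=4: BASE=delta L=golf R=bravo all differ -> CONFLICT
i=5: L=india=BASE, R=hotel -> take RIGHT -> hotel
Index 3 -> juliet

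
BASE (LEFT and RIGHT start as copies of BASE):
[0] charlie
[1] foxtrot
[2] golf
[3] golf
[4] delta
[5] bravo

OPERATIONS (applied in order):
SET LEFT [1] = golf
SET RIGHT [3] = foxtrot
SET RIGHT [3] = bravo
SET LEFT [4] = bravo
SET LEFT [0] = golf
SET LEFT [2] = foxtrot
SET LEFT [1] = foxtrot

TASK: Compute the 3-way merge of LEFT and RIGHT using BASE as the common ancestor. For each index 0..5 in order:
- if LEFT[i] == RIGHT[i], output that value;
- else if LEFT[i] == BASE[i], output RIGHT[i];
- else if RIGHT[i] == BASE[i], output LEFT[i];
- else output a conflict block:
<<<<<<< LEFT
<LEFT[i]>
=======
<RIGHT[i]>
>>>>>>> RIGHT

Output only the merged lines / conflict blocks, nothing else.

Final LEFT:  [golf, foxtrot, foxtrot, golf, bravo, bravo]
Final RIGHT: [charlie, foxtrot, golf, bravo, delta, bravo]
i=0: L=golf, R=charlie=BASE -> take LEFT -> golf
i=1: L=foxtrot R=foxtrot -> agree -> foxtrot
i=2: L=foxtrot, R=golf=BASE -> take LEFT -> foxtrot
i=3: L=golf=BASE, R=bravo -> take RIGHT -> bravo
i=4: L=bravo, R=delta=BASE -> take LEFT -> bravo
i=5: L=bravo R=bravo -> agree -> bravo

Answer: golf
foxtrot
foxtrot
bravo
bravo
bravo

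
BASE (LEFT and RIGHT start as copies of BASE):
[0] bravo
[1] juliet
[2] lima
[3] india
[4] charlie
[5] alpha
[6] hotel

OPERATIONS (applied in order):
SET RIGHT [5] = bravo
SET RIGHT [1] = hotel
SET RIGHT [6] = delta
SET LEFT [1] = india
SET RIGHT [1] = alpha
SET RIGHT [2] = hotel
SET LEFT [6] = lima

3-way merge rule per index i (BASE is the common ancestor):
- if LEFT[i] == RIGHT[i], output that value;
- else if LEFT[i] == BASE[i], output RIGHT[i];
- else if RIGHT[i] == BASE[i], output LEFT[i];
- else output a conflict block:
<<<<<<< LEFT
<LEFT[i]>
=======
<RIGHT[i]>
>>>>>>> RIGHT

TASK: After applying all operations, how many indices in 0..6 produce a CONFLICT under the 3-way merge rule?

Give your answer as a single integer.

Answer: 2

Derivation:
Final LEFT:  [bravo, india, lima, india, charlie, alpha, lima]
Final RIGHT: [bravo, alpha, hotel, india, charlie, bravo, delta]
i=0: L=bravo R=bravo -> agree -> bravo
i=1: BASE=juliet L=india R=alpha all differ -> CONFLICT
i=2: L=lima=BASE, R=hotel -> take RIGHT -> hotel
i=3: L=india R=india -> agree -> india
i=4: L=charlie R=charlie -> agree -> charlie
i=5: L=alpha=BASE, R=bravo -> take RIGHT -> bravo
i=6: BASE=hotel L=lima R=delta all differ -> CONFLICT
Conflict count: 2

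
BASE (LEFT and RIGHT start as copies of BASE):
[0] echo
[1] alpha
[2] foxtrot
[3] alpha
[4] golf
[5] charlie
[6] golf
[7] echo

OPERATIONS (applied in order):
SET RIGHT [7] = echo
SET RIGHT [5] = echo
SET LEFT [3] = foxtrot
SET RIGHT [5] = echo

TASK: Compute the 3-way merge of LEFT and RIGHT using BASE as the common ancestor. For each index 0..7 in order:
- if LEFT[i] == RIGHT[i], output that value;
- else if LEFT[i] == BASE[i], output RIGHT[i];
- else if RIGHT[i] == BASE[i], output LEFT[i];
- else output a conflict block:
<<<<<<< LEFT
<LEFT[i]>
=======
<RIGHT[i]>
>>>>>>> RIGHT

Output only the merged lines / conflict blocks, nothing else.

Answer: echo
alpha
foxtrot
foxtrot
golf
echo
golf
echo

Derivation:
Final LEFT:  [echo, alpha, foxtrot, foxtrot, golf, charlie, golf, echo]
Final RIGHT: [echo, alpha, foxtrot, alpha, golf, echo, golf, echo]
i=0: L=echo R=echo -> agree -> echo
i=1: L=alpha R=alpha -> agree -> alpha
i=2: L=foxtrot R=foxtrot -> agree -> foxtrot
i=3: L=foxtrot, R=alpha=BASE -> take LEFT -> foxtrot
i=4: L=golf R=golf -> agree -> golf
i=5: L=charlie=BASE, R=echo -> take RIGHT -> echo
i=6: L=golf R=golf -> agree -> golf
i=7: L=echo R=echo -> agree -> echo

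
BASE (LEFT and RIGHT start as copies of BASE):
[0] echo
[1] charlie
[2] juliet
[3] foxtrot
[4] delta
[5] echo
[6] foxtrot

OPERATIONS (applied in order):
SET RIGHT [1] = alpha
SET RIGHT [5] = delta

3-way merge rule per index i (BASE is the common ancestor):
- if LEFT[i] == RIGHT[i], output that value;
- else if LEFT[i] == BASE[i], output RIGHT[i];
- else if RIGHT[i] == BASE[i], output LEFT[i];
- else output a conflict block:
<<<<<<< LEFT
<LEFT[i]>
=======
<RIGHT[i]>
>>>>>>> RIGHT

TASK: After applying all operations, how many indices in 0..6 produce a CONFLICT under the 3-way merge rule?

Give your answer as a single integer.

Final LEFT:  [echo, charlie, juliet, foxtrot, delta, echo, foxtrot]
Final RIGHT: [echo, alpha, juliet, foxtrot, delta, delta, foxtrot]
i=0: L=echo R=echo -> agree -> echo
i=1: L=charlie=BASE, R=alpha -> take RIGHT -> alpha
i=2: L=juliet R=juliet -> agree -> juliet
i=3: L=foxtrot R=foxtrot -> agree -> foxtrot
i=4: L=delta R=delta -> agree -> delta
i=5: L=echo=BASE, R=delta -> take RIGHT -> delta
i=6: L=foxtrot R=foxtrot -> agree -> foxtrot
Conflict count: 0

Answer: 0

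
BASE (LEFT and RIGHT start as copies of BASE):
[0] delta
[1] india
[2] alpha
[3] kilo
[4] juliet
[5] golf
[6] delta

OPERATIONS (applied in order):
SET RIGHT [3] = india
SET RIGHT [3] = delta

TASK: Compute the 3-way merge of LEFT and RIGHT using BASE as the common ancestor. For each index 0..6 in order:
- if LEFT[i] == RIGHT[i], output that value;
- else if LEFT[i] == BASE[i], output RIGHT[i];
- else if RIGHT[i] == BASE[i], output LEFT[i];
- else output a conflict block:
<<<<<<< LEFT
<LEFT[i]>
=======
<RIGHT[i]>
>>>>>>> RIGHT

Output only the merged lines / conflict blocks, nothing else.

Answer: delta
india
alpha
delta
juliet
golf
delta

Derivation:
Final LEFT:  [delta, india, alpha, kilo, juliet, golf, delta]
Final RIGHT: [delta, india, alpha, delta, juliet, golf, delta]
i=0: L=delta R=delta -> agree -> delta
i=1: L=india R=india -> agree -> india
i=2: L=alpha R=alpha -> agree -> alpha
i=3: L=kilo=BASE, R=delta -> take RIGHT -> delta
i=4: L=juliet R=juliet -> agree -> juliet
i=5: L=golf R=golf -> agree -> golf
i=6: L=delta R=delta -> agree -> delta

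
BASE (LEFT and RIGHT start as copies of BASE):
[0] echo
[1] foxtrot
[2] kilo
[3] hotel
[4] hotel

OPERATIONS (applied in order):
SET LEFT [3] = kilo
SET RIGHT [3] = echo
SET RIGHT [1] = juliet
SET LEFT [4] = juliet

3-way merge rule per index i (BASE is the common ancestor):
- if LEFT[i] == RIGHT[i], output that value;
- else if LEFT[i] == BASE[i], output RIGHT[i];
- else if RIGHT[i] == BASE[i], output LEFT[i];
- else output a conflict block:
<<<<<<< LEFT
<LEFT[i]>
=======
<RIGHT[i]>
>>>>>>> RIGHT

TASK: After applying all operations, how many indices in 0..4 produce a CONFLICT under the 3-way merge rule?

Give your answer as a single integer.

Final LEFT:  [echo, foxtrot, kilo, kilo, juliet]
Final RIGHT: [echo, juliet, kilo, echo, hotel]
i=0: L=echo R=echo -> agree -> echo
i=1: L=foxtrot=BASE, R=juliet -> take RIGHT -> juliet
i=2: L=kilo R=kilo -> agree -> kilo
i=3: BASE=hotel L=kilo R=echo all differ -> CONFLICT
i=4: L=juliet, R=hotel=BASE -> take LEFT -> juliet
Conflict count: 1

Answer: 1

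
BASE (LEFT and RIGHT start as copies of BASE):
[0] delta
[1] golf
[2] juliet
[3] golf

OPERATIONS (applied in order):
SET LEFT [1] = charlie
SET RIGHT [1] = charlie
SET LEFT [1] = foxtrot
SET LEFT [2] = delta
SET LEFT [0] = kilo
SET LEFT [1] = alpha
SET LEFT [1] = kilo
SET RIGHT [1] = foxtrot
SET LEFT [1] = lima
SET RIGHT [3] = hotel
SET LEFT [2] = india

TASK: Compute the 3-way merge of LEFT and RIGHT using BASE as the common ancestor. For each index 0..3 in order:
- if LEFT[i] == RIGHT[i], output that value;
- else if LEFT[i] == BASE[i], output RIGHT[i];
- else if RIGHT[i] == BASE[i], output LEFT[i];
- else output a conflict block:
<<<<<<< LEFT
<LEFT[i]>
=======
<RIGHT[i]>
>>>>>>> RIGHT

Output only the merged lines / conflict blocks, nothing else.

Final LEFT:  [kilo, lima, india, golf]
Final RIGHT: [delta, foxtrot, juliet, hotel]
i=0: L=kilo, R=delta=BASE -> take LEFT -> kilo
i=1: BASE=golf L=lima R=foxtrot all differ -> CONFLICT
i=2: L=india, R=juliet=BASE -> take LEFT -> india
i=3: L=golf=BASE, R=hotel -> take RIGHT -> hotel

Answer: kilo
<<<<<<< LEFT
lima
=======
foxtrot
>>>>>>> RIGHT
india
hotel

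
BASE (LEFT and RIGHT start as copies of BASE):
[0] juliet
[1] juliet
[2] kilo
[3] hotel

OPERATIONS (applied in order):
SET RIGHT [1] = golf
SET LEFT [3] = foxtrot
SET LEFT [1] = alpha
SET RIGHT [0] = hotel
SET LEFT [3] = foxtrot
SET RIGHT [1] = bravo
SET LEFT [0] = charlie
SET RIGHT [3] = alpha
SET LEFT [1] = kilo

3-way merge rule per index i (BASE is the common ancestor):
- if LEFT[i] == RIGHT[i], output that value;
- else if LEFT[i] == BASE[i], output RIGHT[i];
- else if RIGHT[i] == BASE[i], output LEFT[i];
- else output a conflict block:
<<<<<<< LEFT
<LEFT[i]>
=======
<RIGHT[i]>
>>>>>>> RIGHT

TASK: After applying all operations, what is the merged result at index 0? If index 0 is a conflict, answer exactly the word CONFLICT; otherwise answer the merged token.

Answer: CONFLICT

Derivation:
Final LEFT:  [charlie, kilo, kilo, foxtrot]
Final RIGHT: [hotel, bravo, kilo, alpha]
i=0: BASE=juliet L=charlie R=hotel all differ -> CONFLICT
i=1: BASE=juliet L=kilo R=bravo all differ -> CONFLICT
i=2: L=kilo R=kilo -> agree -> kilo
i=3: BASE=hotel L=foxtrot R=alpha all differ -> CONFLICT
Index 0 -> CONFLICT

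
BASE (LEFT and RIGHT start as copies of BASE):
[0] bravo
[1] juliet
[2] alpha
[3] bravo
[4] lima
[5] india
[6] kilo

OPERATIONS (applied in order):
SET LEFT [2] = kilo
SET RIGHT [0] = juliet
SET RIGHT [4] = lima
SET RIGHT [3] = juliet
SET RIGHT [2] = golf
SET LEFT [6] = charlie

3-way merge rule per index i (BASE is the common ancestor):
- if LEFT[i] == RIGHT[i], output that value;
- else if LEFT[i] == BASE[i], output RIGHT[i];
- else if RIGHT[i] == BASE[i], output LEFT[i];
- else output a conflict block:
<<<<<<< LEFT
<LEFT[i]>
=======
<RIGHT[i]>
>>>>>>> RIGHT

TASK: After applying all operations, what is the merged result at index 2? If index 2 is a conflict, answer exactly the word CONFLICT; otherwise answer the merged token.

Final LEFT:  [bravo, juliet, kilo, bravo, lima, india, charlie]
Final RIGHT: [juliet, juliet, golf, juliet, lima, india, kilo]
i=0: L=bravo=BASE, R=juliet -> take RIGHT -> juliet
i=1: L=juliet R=juliet -> agree -> juliet
i=2: BASE=alpha L=kilo R=golf all differ -> CONFLICT
i=3: L=bravo=BASE, R=juliet -> take RIGHT -> juliet
i=4: L=lima R=lima -> agree -> lima
i=5: L=india R=india -> agree -> india
i=6: L=charlie, R=kilo=BASE -> take LEFT -> charlie
Index 2 -> CONFLICT

Answer: CONFLICT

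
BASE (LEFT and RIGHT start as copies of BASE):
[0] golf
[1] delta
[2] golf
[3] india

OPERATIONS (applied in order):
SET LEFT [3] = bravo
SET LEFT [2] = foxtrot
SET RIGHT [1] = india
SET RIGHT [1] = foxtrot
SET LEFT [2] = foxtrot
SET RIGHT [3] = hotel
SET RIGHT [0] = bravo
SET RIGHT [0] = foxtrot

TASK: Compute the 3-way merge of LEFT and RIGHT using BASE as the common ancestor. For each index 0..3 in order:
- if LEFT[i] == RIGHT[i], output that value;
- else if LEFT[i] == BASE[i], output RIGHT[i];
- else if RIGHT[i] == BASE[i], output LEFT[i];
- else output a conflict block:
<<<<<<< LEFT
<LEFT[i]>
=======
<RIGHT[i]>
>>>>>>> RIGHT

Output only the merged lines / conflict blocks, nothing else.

Final LEFT:  [golf, delta, foxtrot, bravo]
Final RIGHT: [foxtrot, foxtrot, golf, hotel]
i=0: L=golf=BASE, R=foxtrot -> take RIGHT -> foxtrot
i=1: L=delta=BASE, R=foxtrot -> take RIGHT -> foxtrot
i=2: L=foxtrot, R=golf=BASE -> take LEFT -> foxtrot
i=3: BASE=india L=bravo R=hotel all differ -> CONFLICT

Answer: foxtrot
foxtrot
foxtrot
<<<<<<< LEFT
bravo
=======
hotel
>>>>>>> RIGHT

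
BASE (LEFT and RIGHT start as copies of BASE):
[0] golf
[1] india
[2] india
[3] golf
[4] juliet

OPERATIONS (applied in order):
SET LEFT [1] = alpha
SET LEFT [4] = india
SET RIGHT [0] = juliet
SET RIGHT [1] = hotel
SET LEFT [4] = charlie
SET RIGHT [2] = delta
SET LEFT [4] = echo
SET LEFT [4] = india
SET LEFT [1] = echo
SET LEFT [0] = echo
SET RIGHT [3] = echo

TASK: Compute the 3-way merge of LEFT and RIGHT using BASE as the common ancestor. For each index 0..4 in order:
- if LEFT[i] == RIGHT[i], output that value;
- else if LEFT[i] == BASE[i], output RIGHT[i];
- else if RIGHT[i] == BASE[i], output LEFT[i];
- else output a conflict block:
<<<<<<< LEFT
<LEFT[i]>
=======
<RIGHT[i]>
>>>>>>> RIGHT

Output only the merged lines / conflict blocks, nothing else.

Final LEFT:  [echo, echo, india, golf, india]
Final RIGHT: [juliet, hotel, delta, echo, juliet]
i=0: BASE=golf L=echo R=juliet all differ -> CONFLICT
i=1: BASE=india L=echo R=hotel all differ -> CONFLICT
i=2: L=india=BASE, R=delta -> take RIGHT -> delta
i=3: L=golf=BASE, R=echo -> take RIGHT -> echo
i=4: L=india, R=juliet=BASE -> take LEFT -> india

Answer: <<<<<<< LEFT
echo
=======
juliet
>>>>>>> RIGHT
<<<<<<< LEFT
echo
=======
hotel
>>>>>>> RIGHT
delta
echo
india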